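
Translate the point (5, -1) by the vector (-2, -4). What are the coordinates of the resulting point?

Translation by (-2, -4) (homogeneous matrix [[1, 0, -2], [0, 1, -4], [0, 0, 1]]):
x' = 5 + -2 = 3
y' = -1 + -4 = -5
Result: (3, -5)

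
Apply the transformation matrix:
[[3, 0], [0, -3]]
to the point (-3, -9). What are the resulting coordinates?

Matrix multiplication:
[[3, 0], [0, -3]] × [-3, -9]ᵀ
= [(3)(-3) + (0)(-9), (0)(-3) + (-3)(-9)]ᵀ
= [-9, 27]ᵀ
Result: (-9, 27)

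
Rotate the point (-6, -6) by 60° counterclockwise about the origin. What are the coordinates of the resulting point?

Rotation matrix for 60°: [[cos 60°, -sin 60°], [sin 60°, cos 60°]] ≈ [[0.500000, -0.866025], [0.866025, 0.500000]]
[[0.500000, -0.866025], [0.866025, 0.500000]] × [-6, -6]ᵀ ≈ [2.1962, -8.1962]ᵀ
Result: (2.1962, -8.1962)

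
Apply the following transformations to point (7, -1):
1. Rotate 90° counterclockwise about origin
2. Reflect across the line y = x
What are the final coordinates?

Step 1: Rotate 90° → (1, 7)
Step 2: Reflect across line y = x → (7, 1)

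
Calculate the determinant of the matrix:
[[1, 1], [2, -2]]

For a 2×2 matrix [[a, b], [c, d]], det = ad - bc
det = (1)(-2) - (1)(2) = -2 - 2 = -4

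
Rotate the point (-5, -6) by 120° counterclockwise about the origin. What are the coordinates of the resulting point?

Rotation matrix for 120°: [[cos 120°, -sin 120°], [sin 120°, cos 120°]] ≈ [[-0.500000, -0.866025], [0.866025, -0.500000]]
[[-0.500000, -0.866025], [0.866025, -0.500000]] × [-5, -6]ᵀ ≈ [7.6962, -1.3301]ᵀ
Result: (7.6962, -1.3301)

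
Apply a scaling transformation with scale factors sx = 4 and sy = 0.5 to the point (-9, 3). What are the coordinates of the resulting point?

Scaling matrix:
[[4, 0], [0, 0.50]]
Result: (-9 × 4, 3 × 0.5) = (-36, 1.5)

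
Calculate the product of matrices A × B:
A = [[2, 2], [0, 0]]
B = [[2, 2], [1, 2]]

Matrix multiplication:
C[0][0] = 2×2 + 2×1 = 6
C[0][1] = 2×2 + 2×2 = 8
C[1][0] = 0×2 + 0×1 = 0
C[1][1] = 0×2 + 0×2 = 0
Result: [[6, 8], [0, 0]]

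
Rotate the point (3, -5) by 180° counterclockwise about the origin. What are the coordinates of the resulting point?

Rotation matrix for 180°: [[cos 180°, -sin 180°], [sin 180°, cos 180°]] = [[-1, 0], [0, -1]]
[[-1, 0], [0, -1]] × [3, -5]ᵀ = [-3, 5]ᵀ
Result: (-3, 5)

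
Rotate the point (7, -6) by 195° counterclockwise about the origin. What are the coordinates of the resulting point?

Rotation matrix for 195°: [[cos 195°, -sin 195°], [sin 195°, cos 195°]] ≈ [[-0.965926, 0.258819], [-0.258819, -0.965926]]
[[-0.965926, 0.258819], [-0.258819, -0.965926]] × [7, -6]ᵀ ≈ [-8.3144, 3.9838]ᵀ
Result: (-8.3144, 3.9838)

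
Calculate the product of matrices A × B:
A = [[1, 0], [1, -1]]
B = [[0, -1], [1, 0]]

Matrix multiplication:
C[0][0] = 1×0 + 0×1 = 0
C[0][1] = 1×-1 + 0×0 = -1
C[1][0] = 1×0 + -1×1 = -1
C[1][1] = 1×-1 + -1×0 = -1
Result: [[0, -1], [-1, -1]]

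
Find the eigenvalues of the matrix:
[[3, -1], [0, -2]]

Characteristic equation: det(A - λI) = 0
λ² - (trace)λ + (det) = 0
trace = 3 + -2 = 1, det = (3)(-2) - (-1)(0) = -6
λ² - (1)λ + (-6) = 0
λ = (1 ± √((1)² - 4·(-6))) / 2 = (1 ± √25) / 2
Solving: λ = -2, 3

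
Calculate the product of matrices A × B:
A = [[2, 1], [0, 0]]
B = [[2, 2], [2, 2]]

Matrix multiplication:
C[0][0] = 2×2 + 1×2 = 6
C[0][1] = 2×2 + 1×2 = 6
C[1][0] = 0×2 + 0×2 = 0
C[1][1] = 0×2 + 0×2 = 0
Result: [[6, 6], [0, 0]]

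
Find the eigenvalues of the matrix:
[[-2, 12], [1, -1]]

Characteristic equation: det(A - λI) = 0
λ² - (trace)λ + (det) = 0
trace = -2 + -1 = -3, det = (-2)(-1) - (12)(1) = -10
λ² - (-3)λ + (-10) = 0
λ = (-3 ± √((-3)² - 4·(-10))) / 2 = (-3 ± √49) / 2
Solving: λ = -5, 2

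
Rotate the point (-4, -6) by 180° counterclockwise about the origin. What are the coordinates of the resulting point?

Rotation matrix for 180°: [[cos 180°, -sin 180°], [sin 180°, cos 180°]] = [[-1, 0], [0, -1]]
[[-1, 0], [0, -1]] × [-4, -6]ᵀ = [4, 6]ᵀ
Result: (4, 6)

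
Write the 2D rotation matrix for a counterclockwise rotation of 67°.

Rotation matrix formula: [[cos θ, -sin θ], [sin θ, cos θ]]
For θ = 67°:
cos(67°) = 0.3907
sin(67°) = 0.9205
Result: [[0.3907, -0.9205], [0.9205, 0.3907]]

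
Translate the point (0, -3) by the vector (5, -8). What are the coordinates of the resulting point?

Translation by (5, -8) (homogeneous matrix [[1, 0, 5], [0, 1, -8], [0, 0, 1]]):
x' = 0 + 5 = 5
y' = -3 + -8 = -11
Result: (5, -11)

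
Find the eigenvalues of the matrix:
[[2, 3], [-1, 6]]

Characteristic equation: det(A - λI) = 0
λ² - (trace)λ + (det) = 0
trace = 2 + 6 = 8, det = (2)(6) - (3)(-1) = 15
λ² - (8)λ + (15) = 0
λ = (8 ± √((8)² - 4·(15))) / 2 = (8 ± √4) / 2
Solving: λ = 3, 5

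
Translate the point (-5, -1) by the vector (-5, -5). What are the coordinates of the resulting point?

Translation by (-5, -5) (homogeneous matrix [[1, 0, -5], [0, 1, -5], [0, 0, 1]]):
x' = -5 + -5 = -10
y' = -1 + -5 = -6
Result: (-10, -6)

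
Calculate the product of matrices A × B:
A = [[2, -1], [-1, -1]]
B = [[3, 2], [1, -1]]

Matrix multiplication:
C[0][0] = 2×3 + -1×1 = 5
C[0][1] = 2×2 + -1×-1 = 5
C[1][0] = -1×3 + -1×1 = -4
C[1][1] = -1×2 + -1×-1 = -1
Result: [[5, 5], [-4, -1]]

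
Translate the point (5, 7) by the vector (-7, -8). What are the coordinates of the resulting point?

Translation by (-7, -8) (homogeneous matrix [[1, 0, -7], [0, 1, -8], [0, 0, 1]]):
x' = 5 + -7 = -2
y' = 7 + -8 = -1
Result: (-2, -1)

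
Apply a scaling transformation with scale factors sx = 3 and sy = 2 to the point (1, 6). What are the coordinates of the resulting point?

Scaling matrix:
[[3, 0], [0, 2]]
Result: (1 × 3, 6 × 2) = (3, 12)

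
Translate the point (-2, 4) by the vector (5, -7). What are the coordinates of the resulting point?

Translation by (5, -7) (homogeneous matrix [[1, 0, 5], [0, 1, -7], [0, 0, 1]]):
x' = -2 + 5 = 3
y' = 4 + -7 = -3
Result: (3, -3)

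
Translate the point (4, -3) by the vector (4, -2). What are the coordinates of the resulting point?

Translation by (4, -2) (homogeneous matrix [[1, 0, 4], [0, 1, -2], [0, 0, 1]]):
x' = 4 + 4 = 8
y' = -3 + -2 = -5
Result: (8, -5)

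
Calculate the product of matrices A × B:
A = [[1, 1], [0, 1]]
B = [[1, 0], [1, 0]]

Matrix multiplication:
C[0][0] = 1×1 + 1×1 = 2
C[0][1] = 1×0 + 1×0 = 0
C[1][0] = 0×1 + 1×1 = 1
C[1][1] = 0×0 + 1×0 = 0
Result: [[2, 0], [1, 0]]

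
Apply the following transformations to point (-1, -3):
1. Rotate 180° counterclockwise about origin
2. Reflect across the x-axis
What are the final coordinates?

Step 1: Rotate 180° → (1, 3)
Step 2: Reflect across x-axis → (1, -3)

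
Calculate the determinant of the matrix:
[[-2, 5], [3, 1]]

For a 2×2 matrix [[a, b], [c, d]], det = ad - bc
det = (-2)(1) - (5)(3) = -2 - 15 = -17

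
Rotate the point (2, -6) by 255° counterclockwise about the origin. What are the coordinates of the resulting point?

Rotation matrix for 255°: [[cos 255°, -sin 255°], [sin 255°, cos 255°]] ≈ [[-0.258819, 0.965926], [-0.965926, -0.258819]]
[[-0.258819, 0.965926], [-0.965926, -0.258819]] × [2, -6]ᵀ ≈ [-6.3132, -0.3789]ᵀ
Result: (-6.3132, -0.3789)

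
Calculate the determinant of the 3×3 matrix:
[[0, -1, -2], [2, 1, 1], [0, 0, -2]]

Expansion along first row:
det = 0·det([[1,1],[0,-2]]) - -1·det([[2,1],[0,-2]]) + -2·det([[2,1],[0,0]])
    = 0·(1·-2 - 1·0) - -1·(2·-2 - 1·0) + -2·(2·0 - 1·0)
    = 0·-2 - -1·-4 + -2·0
    = 0 + -4 + 0 = -4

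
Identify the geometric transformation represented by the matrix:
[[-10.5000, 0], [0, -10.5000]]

This matrix represents: uniform scaling by factor -10.5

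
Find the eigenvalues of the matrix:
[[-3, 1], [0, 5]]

Characteristic equation: det(A - λI) = 0
λ² - (trace)λ + (det) = 0
trace = -3 + 5 = 2, det = (-3)(5) - (1)(0) = -15
λ² - (2)λ + (-15) = 0
λ = (2 ± √((2)² - 4·(-15))) / 2 = (2 ± √64) / 2
Solving: λ = -3, 5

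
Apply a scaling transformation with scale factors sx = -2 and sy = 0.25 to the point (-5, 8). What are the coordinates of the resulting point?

Scaling matrix:
[[-2, 0], [0, 0.25]]
Result: (-5 × -2, 8 × 0.25) = (10, 2)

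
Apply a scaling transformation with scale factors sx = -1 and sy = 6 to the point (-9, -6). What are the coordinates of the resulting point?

Scaling matrix:
[[-1, 0], [0, 6]]
Result: (-9 × -1, -6 × 6) = (9, -36)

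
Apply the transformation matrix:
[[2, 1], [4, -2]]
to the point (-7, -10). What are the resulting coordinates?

Matrix multiplication:
[[2, 1], [4, -2]] × [-7, -10]ᵀ
= [(2)(-7) + (1)(-10), (4)(-7) + (-2)(-10)]ᵀ
= [-24, -8]ᵀ
Result: (-24, -8)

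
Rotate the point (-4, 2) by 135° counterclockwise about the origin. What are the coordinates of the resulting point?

Rotation matrix for 135°: [[cos 135°, -sin 135°], [sin 135°, cos 135°]] ≈ [[-0.707107, -0.707107], [0.707107, -0.707107]]
[[-0.707107, -0.707107], [0.707107, -0.707107]] × [-4, 2]ᵀ ≈ [1.4142, -4.2426]ᵀ
Result: (1.4142, -4.2426)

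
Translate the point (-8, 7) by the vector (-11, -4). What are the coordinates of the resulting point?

Translation by (-11, -4) (homogeneous matrix [[1, 0, -11], [0, 1, -4], [0, 0, 1]]):
x' = -8 + -11 = -19
y' = 7 + -4 = 3
Result: (-19, 3)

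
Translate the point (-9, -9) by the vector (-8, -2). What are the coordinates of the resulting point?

Translation by (-8, -2) (homogeneous matrix [[1, 0, -8], [0, 1, -2], [0, 0, 1]]):
x' = -9 + -8 = -17
y' = -9 + -2 = -11
Result: (-17, -11)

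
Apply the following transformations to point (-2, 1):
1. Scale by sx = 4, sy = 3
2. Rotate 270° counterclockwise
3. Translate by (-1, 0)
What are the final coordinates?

Step 1: Scale → (-8, 3)
Step 2: Rotate 270° → (3, 8)
Step 3: Translate → (2, 8)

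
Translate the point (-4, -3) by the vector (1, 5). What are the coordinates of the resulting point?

Translation by (1, 5) (homogeneous matrix [[1, 0, 1], [0, 1, 5], [0, 0, 1]]):
x' = -4 + 1 = -3
y' = -3 + 5 = 2
Result: (-3, 2)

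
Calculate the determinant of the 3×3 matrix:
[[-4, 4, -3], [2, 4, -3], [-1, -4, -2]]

Expansion along first row:
det = -4·det([[4,-3],[-4,-2]]) - 4·det([[2,-3],[-1,-2]]) + -3·det([[2,4],[-1,-4]])
    = -4·(4·-2 - -3·-4) - 4·(2·-2 - -3·-1) + -3·(2·-4 - 4·-1)
    = -4·-20 - 4·-7 + -3·-4
    = 80 + 28 + 12 = 120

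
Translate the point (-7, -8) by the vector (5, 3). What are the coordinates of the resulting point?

Translation by (5, 3) (homogeneous matrix [[1, 0, 5], [0, 1, 3], [0, 0, 1]]):
x' = -7 + 5 = -2
y' = -8 + 3 = -5
Result: (-2, -5)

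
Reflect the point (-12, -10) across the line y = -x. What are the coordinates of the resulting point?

Reflection across line y = -x: (-12, -10) → (10, 12)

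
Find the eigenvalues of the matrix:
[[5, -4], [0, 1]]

Characteristic equation: det(A - λI) = 0
λ² - (trace)λ + (det) = 0
trace = 5 + 1 = 6, det = (5)(1) - (-4)(0) = 5
λ² - (6)λ + (5) = 0
λ = (6 ± √((6)² - 4·(5))) / 2 = (6 ± √16) / 2
Solving: λ = 1, 5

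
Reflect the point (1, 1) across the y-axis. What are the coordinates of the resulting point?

Reflection across y-axis: (1, 1) → (-1, 1)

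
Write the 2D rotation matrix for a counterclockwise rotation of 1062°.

Rotation matrix formula: [[cos θ, -sin θ], [sin θ, cos θ]]
For θ = 1062°:
cos(1062°) = 0.9511
sin(1062°) = -0.3090
Result: [[0.9511, 0.3090], [-0.3090, 0.9511]]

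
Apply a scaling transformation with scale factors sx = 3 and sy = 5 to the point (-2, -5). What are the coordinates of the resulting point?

Scaling matrix:
[[3, 0], [0, 5]]
Result: (-2 × 3, -5 × 5) = (-6, -25)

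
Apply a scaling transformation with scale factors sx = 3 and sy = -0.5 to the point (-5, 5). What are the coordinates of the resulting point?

Scaling matrix:
[[3, 0], [0, -0.50]]
Result: (-5 × 3, 5 × -0.5) = (-15, -2.5)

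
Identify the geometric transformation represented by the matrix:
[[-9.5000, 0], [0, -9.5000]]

This matrix represents: uniform scaling by factor -9.5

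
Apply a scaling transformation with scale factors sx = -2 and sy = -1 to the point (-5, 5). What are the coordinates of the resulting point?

Scaling matrix:
[[-2, 0], [0, -1]]
Result: (-5 × -2, 5 × -1) = (10, -5)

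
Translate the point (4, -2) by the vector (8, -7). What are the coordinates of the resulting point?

Translation by (8, -7) (homogeneous matrix [[1, 0, 8], [0, 1, -7], [0, 0, 1]]):
x' = 4 + 8 = 12
y' = -2 + -7 = -9
Result: (12, -9)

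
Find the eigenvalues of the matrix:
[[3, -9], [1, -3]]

Characteristic equation: det(A - λI) = 0
λ² - (trace)λ + (det) = 0
trace = 3 + -3 = 0, det = (3)(-3) - (-9)(1) = 0
λ² - (0)λ + (0) = 0
λ = (0 ± √((0)² - 4·(0))) / 2 = (0 ± √0) / 2
Solving: λ = 0, 0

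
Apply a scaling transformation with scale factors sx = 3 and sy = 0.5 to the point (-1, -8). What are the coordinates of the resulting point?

Scaling matrix:
[[3, 0], [0, 0.50]]
Result: (-1 × 3, -8 × 0.5) = (-3, -4)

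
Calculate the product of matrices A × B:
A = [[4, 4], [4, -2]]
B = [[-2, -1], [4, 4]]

Matrix multiplication:
C[0][0] = 4×-2 + 4×4 = 8
C[0][1] = 4×-1 + 4×4 = 12
C[1][0] = 4×-2 + -2×4 = -16
C[1][1] = 4×-1 + -2×4 = -12
Result: [[8, 12], [-16, -12]]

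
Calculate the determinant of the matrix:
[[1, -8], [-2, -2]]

For a 2×2 matrix [[a, b], [c, d]], det = ad - bc
det = (1)(-2) - (-8)(-2) = -2 - 16 = -18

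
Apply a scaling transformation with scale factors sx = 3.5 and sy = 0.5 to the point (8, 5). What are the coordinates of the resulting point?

Scaling matrix:
[[3.50, 0], [0, 0.50]]
Result: (8 × 3.5, 5 × 0.5) = (28, 2.5)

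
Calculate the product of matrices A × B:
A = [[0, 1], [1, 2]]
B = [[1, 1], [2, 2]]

Matrix multiplication:
C[0][0] = 0×1 + 1×2 = 2
C[0][1] = 0×1 + 1×2 = 2
C[1][0] = 1×1 + 2×2 = 5
C[1][1] = 1×1 + 2×2 = 5
Result: [[2, 2], [5, 5]]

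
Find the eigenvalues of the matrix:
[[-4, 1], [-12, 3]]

Characteristic equation: det(A - λI) = 0
λ² - (trace)λ + (det) = 0
trace = -4 + 3 = -1, det = (-4)(3) - (1)(-12) = 0
λ² - (-1)λ + (0) = 0
λ = (-1 ± √((-1)² - 4·(0))) / 2 = (-1 ± √1) / 2
Solving: λ = -1, 0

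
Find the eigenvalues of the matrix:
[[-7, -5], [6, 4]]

Characteristic equation: det(A - λI) = 0
λ² - (trace)λ + (det) = 0
trace = -7 + 4 = -3, det = (-7)(4) - (-5)(6) = 2
λ² - (-3)λ + (2) = 0
λ = (-3 ± √((-3)² - 4·(2))) / 2 = (-3 ± √1) / 2
Solving: λ = -2, -1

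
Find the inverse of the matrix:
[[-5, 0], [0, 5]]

For [[a,b],[c,d]], inverse = (1/det)·[[d,-b],[-c,a]]
det = (-5)(5) - (0)(0) = -25 - 0 = -25
Inverse = (1/-25)·[[5, 0], [0, -5]]
= [[-1/5, 0], [0, 1/5]]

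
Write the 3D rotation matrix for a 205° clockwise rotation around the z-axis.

Rotation matrix for clockwise 205° around z-axis:
A clockwise rotation by 205° is a counterclockwise rotation by -205°.
cos(-205°) = -0.9063, sin(-205°) = 0.4226
Result: [[-0.9063, -0.4226, 0], [0.4226, -0.9063, 0], [0, 0, 1]]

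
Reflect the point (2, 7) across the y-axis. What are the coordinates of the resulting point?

Reflection across y-axis: (2, 7) → (-2, 7)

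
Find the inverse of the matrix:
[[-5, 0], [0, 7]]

For [[a,b],[c,d]], inverse = (1/det)·[[d,-b],[-c,a]]
det = (-5)(7) - (0)(0) = -35 - 0 = -35
Inverse = (1/-35)·[[7, 0], [0, -5]]
= [[-1/5, 0], [0, 1/7]]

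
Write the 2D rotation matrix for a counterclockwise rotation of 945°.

Rotation matrix formula: [[cos θ, -sin θ], [sin θ, cos θ]]
For θ = 945°:
cos(945°) = -√2/2
sin(945°) = -√2/2
Result: [[-√2/2, √2/2], [-√2/2, -√2/2]]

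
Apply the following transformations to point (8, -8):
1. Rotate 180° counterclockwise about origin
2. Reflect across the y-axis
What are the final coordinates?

Step 1: Rotate 180° → (-8, 8)
Step 2: Reflect across y-axis → (8, 8)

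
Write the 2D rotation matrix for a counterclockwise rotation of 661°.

Rotation matrix formula: [[cos θ, -sin θ], [sin θ, cos θ]]
For θ = 661°:
cos(661°) = 0.5150
sin(661°) = -0.8572
Result: [[0.5150, 0.8572], [-0.8572, 0.5150]]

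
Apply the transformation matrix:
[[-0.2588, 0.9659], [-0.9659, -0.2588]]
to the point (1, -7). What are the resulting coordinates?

Matrix multiplication:
[[-0.2588, 0.9659], [-0.9659, -0.2588]] × [1, -7]ᵀ
= [(-0.2588)(1) + (0.9659)(-7), (-0.9659)(1) + (-0.2588)(-7)]ᵀ
= [-7.0201, 0.8457]ᵀ
Result: (-7.0201, 0.8457)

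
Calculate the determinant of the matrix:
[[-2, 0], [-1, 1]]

For a 2×2 matrix [[a, b], [c, d]], det = ad - bc
det = (-2)(1) - (0)(-1) = -2 - 0 = -2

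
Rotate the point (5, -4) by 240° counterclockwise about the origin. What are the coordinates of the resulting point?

Rotation matrix for 240°: [[cos 240°, -sin 240°], [sin 240°, cos 240°]] ≈ [[-0.500000, 0.866025], [-0.866025, -0.500000]]
[[-0.500000, 0.866025], [-0.866025, -0.500000]] × [5, -4]ᵀ ≈ [-5.9641, -2.3301]ᵀ
Result: (-5.9641, -2.3301)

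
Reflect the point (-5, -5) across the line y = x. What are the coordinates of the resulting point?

Reflection across line y = x: (-5, -5) → (-5, -5)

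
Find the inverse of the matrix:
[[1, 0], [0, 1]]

For [[a,b],[c,d]], inverse = (1/det)·[[d,-b],[-c,a]]
det = (1)(1) - (0)(0) = 1 - 0 = 1
Inverse = [[1, 0], [0, 1]]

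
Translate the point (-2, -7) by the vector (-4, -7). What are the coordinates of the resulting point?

Translation by (-4, -7) (homogeneous matrix [[1, 0, -4], [0, 1, -7], [0, 0, 1]]):
x' = -2 + -4 = -6
y' = -7 + -7 = -14
Result: (-6, -14)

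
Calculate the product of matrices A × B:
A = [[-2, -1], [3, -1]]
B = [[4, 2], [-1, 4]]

Matrix multiplication:
C[0][0] = -2×4 + -1×-1 = -7
C[0][1] = -2×2 + -1×4 = -8
C[1][0] = 3×4 + -1×-1 = 13
C[1][1] = 3×2 + -1×4 = 2
Result: [[-7, -8], [13, 2]]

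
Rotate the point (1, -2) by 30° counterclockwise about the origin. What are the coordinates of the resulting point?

Rotation matrix for 30°: [[cos 30°, -sin 30°], [sin 30°, cos 30°]] ≈ [[0.866025, -0.500000], [0.500000, 0.866025]]
[[0.866025, -0.500000], [0.500000, 0.866025]] × [1, -2]ᵀ ≈ [1.8660, -1.2321]ᵀ
Result: (1.8660, -1.2321)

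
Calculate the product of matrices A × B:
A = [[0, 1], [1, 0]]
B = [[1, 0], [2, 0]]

Matrix multiplication:
C[0][0] = 0×1 + 1×2 = 2
C[0][1] = 0×0 + 1×0 = 0
C[1][0] = 1×1 + 0×2 = 1
C[1][1] = 1×0 + 0×0 = 0
Result: [[2, 0], [1, 0]]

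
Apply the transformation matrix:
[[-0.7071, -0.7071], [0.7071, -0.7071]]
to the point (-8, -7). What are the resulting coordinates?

Matrix multiplication:
[[-0.7071, -0.7071], [0.7071, -0.7071]] × [-8, -7]ᵀ
= [(-0.7071)(-8) + (-0.7071)(-7), (0.7071)(-8) + (-0.7071)(-7)]ᵀ
= [10.6065, -0.7071]ᵀ
Result: (10.6065, -0.7071)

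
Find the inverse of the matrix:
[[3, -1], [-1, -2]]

For [[a,b],[c,d]], inverse = (1/det)·[[d,-b],[-c,a]]
det = (3)(-2) - (-1)(-1) = -6 - 1 = -7
Inverse = (1/-7)·[[-2, 1], [1, 3]]
= [[2/7, -1/7], [-1/7, -3/7]]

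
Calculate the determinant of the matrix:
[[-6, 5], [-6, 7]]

For a 2×2 matrix [[a, b], [c, d]], det = ad - bc
det = (-6)(7) - (5)(-6) = -42 - -30 = -12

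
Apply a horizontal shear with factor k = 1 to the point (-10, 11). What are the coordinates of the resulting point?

Shear matrix for horizontal shear with factor k = 1:
[[1, 1], [0, 1]]
Result: (-10, 11) → (1, 11)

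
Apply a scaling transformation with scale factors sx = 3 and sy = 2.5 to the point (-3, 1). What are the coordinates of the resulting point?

Scaling matrix:
[[3, 0], [0, 2.50]]
Result: (-3 × 3, 1 × 2.5) = (-9, 2.5)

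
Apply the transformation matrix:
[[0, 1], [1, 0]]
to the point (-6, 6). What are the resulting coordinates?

Matrix multiplication:
[[0, 1], [1, 0]] × [-6, 6]ᵀ
= [(0)(-6) + (1)(6), (1)(-6) + (0)(6)]ᵀ
= [6, -6]ᵀ
Result: (6, -6)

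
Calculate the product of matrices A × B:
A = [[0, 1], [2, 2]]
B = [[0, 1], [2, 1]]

Matrix multiplication:
C[0][0] = 0×0 + 1×2 = 2
C[0][1] = 0×1 + 1×1 = 1
C[1][0] = 2×0 + 2×2 = 4
C[1][1] = 2×1 + 2×1 = 4
Result: [[2, 1], [4, 4]]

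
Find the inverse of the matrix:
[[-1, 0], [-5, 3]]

For [[a,b],[c,d]], inverse = (1/det)·[[d,-b],[-c,a]]
det = (-1)(3) - (0)(-5) = -3 - 0 = -3
Inverse = (1/-3)·[[3, 0], [5, -1]]
= [[-1, 0], [-5/3, 1/3]]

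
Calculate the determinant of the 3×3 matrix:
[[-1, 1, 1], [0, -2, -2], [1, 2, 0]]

Expansion along first row:
det = -1·det([[-2,-2],[2,0]]) - 1·det([[0,-2],[1,0]]) + 1·det([[0,-2],[1,2]])
    = -1·(-2·0 - -2·2) - 1·(0·0 - -2·1) + 1·(0·2 - -2·1)
    = -1·4 - 1·2 + 1·2
    = -4 + -2 + 2 = -4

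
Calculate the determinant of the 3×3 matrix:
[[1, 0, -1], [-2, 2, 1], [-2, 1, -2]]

Expansion along first row:
det = 1·det([[2,1],[1,-2]]) - 0·det([[-2,1],[-2,-2]]) + -1·det([[-2,2],[-2,1]])
    = 1·(2·-2 - 1·1) - 0·(-2·-2 - 1·-2) + -1·(-2·1 - 2·-2)
    = 1·-5 - 0·6 + -1·2
    = -5 + 0 + -2 = -7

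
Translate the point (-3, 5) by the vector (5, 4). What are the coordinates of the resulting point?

Translation by (5, 4) (homogeneous matrix [[1, 0, 5], [0, 1, 4], [0, 0, 1]]):
x' = -3 + 5 = 2
y' = 5 + 4 = 9
Result: (2, 9)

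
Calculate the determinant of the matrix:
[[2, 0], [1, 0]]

For a 2×2 matrix [[a, b], [c, d]], det = ad - bc
det = (2)(0) - (0)(1) = 0 - 0 = 0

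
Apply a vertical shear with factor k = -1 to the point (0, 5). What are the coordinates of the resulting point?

Shear matrix for vertical shear with factor k = -1:
[[1, 0], [-1, 1]]
Result: (0, 5) → (0, 5)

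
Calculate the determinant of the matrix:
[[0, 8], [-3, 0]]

For a 2×2 matrix [[a, b], [c, d]], det = ad - bc
det = (0)(0) - (8)(-3) = 0 - -24 = 24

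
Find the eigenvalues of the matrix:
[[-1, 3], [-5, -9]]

Characteristic equation: det(A - λI) = 0
λ² - (trace)λ + (det) = 0
trace = -1 + -9 = -10, det = (-1)(-9) - (3)(-5) = 24
λ² - (-10)λ + (24) = 0
λ = (-10 ± √((-10)² - 4·(24))) / 2 = (-10 ± √4) / 2
Solving: λ = -6, -4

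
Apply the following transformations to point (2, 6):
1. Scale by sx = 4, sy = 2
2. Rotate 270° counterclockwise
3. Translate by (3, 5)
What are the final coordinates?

Step 1: Scale → (8, 12)
Step 2: Rotate 270° → (12, -8)
Step 3: Translate → (15, -3)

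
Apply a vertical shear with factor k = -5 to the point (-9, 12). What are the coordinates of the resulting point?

Shear matrix for vertical shear with factor k = -5:
[[1, 0], [-5, 1]]
Result: (-9, 12) → (-9, 57)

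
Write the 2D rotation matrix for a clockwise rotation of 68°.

Rotation matrix formula: [[cos θ, -sin θ], [sin θ, cos θ]]
A clockwise rotation by 68° is equivalent to a counterclockwise rotation by -68°.
For θ = -68°:
cos(-68°) = 0.3746
sin(-68°) = -0.9272
Result: [[0.3746, 0.9272], [-0.9272, 0.3746]]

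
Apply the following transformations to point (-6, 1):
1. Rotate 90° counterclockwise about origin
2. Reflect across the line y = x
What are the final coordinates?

Step 1: Rotate 90° → (-1, -6)
Step 2: Reflect across line y = x → (-6, -1)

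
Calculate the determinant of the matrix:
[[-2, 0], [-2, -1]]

For a 2×2 matrix [[a, b], [c, d]], det = ad - bc
det = (-2)(-1) - (0)(-2) = 2 - 0 = 2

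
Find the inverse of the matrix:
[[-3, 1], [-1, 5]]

For [[a,b],[c,d]], inverse = (1/det)·[[d,-b],[-c,a]]
det = (-3)(5) - (1)(-1) = -15 - -1 = -14
Inverse = (1/-14)·[[5, -1], [1, -3]]
= [[-5/14, 1/14], [-1/14, 3/14]]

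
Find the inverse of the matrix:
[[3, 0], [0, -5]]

For [[a,b],[c,d]], inverse = (1/det)·[[d,-b],[-c,a]]
det = (3)(-5) - (0)(0) = -15 - 0 = -15
Inverse = (1/-15)·[[-5, 0], [0, 3]]
= [[1/3, 0], [0, -1/5]]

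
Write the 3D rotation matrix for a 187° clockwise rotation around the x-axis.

Rotation matrix for clockwise 187° around x-axis:
A clockwise rotation by 187° is a counterclockwise rotation by -187°.
cos(-187°) = -0.9925, sin(-187°) = 0.1219
Result: [[1, 0, 0], [0, -0.9925, -0.1219], [0, 0.1219, -0.9925]]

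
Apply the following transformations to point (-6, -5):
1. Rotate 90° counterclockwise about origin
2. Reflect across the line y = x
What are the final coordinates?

Step 1: Rotate 90° → (5, -6)
Step 2: Reflect across line y = x → (-6, 5)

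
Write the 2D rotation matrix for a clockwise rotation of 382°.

Rotation matrix formula: [[cos θ, -sin θ], [sin θ, cos θ]]
A clockwise rotation by 382° is equivalent to a counterclockwise rotation by -382°.
For θ = -382°:
cos(-382°) = 0.9272
sin(-382°) = -0.3746
Result: [[0.9272, 0.3746], [-0.3746, 0.9272]]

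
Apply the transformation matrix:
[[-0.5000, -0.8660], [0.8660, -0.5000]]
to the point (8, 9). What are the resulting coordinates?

Matrix multiplication:
[[-0.5000, -0.8660], [0.8660, -0.5000]] × [8, 9]ᵀ
= [(-0.5000)(8) + (-0.8660)(9), (0.8660)(8) + (-0.5000)(9)]ᵀ
= [-11.7940, 2.4280]ᵀ
Result: (-11.7940, 2.4280)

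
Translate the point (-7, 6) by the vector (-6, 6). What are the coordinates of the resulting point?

Translation by (-6, 6) (homogeneous matrix [[1, 0, -6], [0, 1, 6], [0, 0, 1]]):
x' = -7 + -6 = -13
y' = 6 + 6 = 12
Result: (-13, 12)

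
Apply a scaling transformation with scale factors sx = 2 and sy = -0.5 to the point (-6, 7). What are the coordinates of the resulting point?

Scaling matrix:
[[2, 0], [0, -0.50]]
Result: (-6 × 2, 7 × -0.5) = (-12, -3.5)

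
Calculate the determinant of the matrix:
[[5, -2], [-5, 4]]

For a 2×2 matrix [[a, b], [c, d]], det = ad - bc
det = (5)(4) - (-2)(-5) = 20 - 10 = 10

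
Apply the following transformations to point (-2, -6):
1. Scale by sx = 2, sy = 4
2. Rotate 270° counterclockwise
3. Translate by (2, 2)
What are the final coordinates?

Step 1: Scale → (-4, -24)
Step 2: Rotate 270° → (-24, 4)
Step 3: Translate → (-22, 6)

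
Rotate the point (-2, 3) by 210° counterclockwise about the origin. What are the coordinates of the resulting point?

Rotation matrix for 210°: [[cos 210°, -sin 210°], [sin 210°, cos 210°]] ≈ [[-0.866025, 0.500000], [-0.500000, -0.866025]]
[[-0.866025, 0.500000], [-0.500000, -0.866025]] × [-2, 3]ᵀ ≈ [3.2321, -1.5981]ᵀ
Result: (3.2321, -1.5981)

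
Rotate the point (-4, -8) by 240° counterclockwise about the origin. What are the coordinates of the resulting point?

Rotation matrix for 240°: [[cos 240°, -sin 240°], [sin 240°, cos 240°]] ≈ [[-0.500000, 0.866025], [-0.866025, -0.500000]]
[[-0.500000, 0.866025], [-0.866025, -0.500000]] × [-4, -8]ᵀ ≈ [-4.9282, 7.4641]ᵀ
Result: (-4.9282, 7.4641)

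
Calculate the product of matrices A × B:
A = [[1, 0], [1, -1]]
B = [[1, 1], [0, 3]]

Matrix multiplication:
C[0][0] = 1×1 + 0×0 = 1
C[0][1] = 1×1 + 0×3 = 1
C[1][0] = 1×1 + -1×0 = 1
C[1][1] = 1×1 + -1×3 = -2
Result: [[1, 1], [1, -2]]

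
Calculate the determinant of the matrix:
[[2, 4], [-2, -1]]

For a 2×2 matrix [[a, b], [c, d]], det = ad - bc
det = (2)(-1) - (4)(-2) = -2 - -8 = 6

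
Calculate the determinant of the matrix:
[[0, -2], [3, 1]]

For a 2×2 matrix [[a, b], [c, d]], det = ad - bc
det = (0)(1) - (-2)(3) = 0 - -6 = 6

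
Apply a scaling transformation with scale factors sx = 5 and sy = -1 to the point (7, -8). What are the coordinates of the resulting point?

Scaling matrix:
[[5, 0], [0, -1]]
Result: (7 × 5, -8 × -1) = (35, 8)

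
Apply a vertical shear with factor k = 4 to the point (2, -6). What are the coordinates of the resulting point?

Shear matrix for vertical shear with factor k = 4:
[[1, 0], [4, 1]]
Result: (2, -6) → (2, 2)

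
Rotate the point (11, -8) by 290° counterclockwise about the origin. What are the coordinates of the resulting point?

Rotation matrix for 290°: [[cos 290°, -sin 290°], [sin 290°, cos 290°]] ≈ [[0.342020, 0.939693], [-0.939693, 0.342020]]
[[0.342020, 0.939693], [-0.939693, 0.342020]] × [11, -8]ᵀ ≈ [-3.7553, -13.0728]ᵀ
Result: (-3.7553, -13.0728)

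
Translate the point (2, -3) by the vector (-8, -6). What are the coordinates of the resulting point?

Translation by (-8, -6) (homogeneous matrix [[1, 0, -8], [0, 1, -6], [0, 0, 1]]):
x' = 2 + -8 = -6
y' = -3 + -6 = -9
Result: (-6, -9)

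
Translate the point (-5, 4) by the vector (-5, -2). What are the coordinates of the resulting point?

Translation by (-5, -2) (homogeneous matrix [[1, 0, -5], [0, 1, -2], [0, 0, 1]]):
x' = -5 + -5 = -10
y' = 4 + -2 = 2
Result: (-10, 2)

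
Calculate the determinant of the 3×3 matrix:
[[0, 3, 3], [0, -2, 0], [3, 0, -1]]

Expansion along first row:
det = 0·det([[-2,0],[0,-1]]) - 3·det([[0,0],[3,-1]]) + 3·det([[0,-2],[3,0]])
    = 0·(-2·-1 - 0·0) - 3·(0·-1 - 0·3) + 3·(0·0 - -2·3)
    = 0·2 - 3·0 + 3·6
    = 0 + 0 + 18 = 18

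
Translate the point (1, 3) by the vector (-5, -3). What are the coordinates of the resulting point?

Translation by (-5, -3) (homogeneous matrix [[1, 0, -5], [0, 1, -3], [0, 0, 1]]):
x' = 1 + -5 = -4
y' = 3 + -3 = 0
Result: (-4, 0)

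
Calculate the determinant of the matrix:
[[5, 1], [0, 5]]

For a 2×2 matrix [[a, b], [c, d]], det = ad - bc
det = (5)(5) - (1)(0) = 25 - 0 = 25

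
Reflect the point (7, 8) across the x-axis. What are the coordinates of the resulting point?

Reflection across x-axis: (7, 8) → (7, -8)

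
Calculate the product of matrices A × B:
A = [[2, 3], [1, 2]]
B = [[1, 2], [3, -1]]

Matrix multiplication:
C[0][0] = 2×1 + 3×3 = 11
C[0][1] = 2×2 + 3×-1 = 1
C[1][0] = 1×1 + 2×3 = 7
C[1][1] = 1×2 + 2×-1 = 0
Result: [[11, 1], [7, 0]]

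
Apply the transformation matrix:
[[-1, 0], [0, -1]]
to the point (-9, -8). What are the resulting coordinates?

Matrix multiplication:
[[-1, 0], [0, -1]] × [-9, -8]ᵀ
= [(-1)(-9) + (0)(-8), (0)(-9) + (-1)(-8)]ᵀ
= [9, 8]ᵀ
Result: (9, 8)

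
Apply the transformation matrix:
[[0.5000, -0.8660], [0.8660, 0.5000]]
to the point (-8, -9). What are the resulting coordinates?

Matrix multiplication:
[[0.5000, -0.8660], [0.8660, 0.5000]] × [-8, -9]ᵀ
= [(0.5000)(-8) + (-0.8660)(-9), (0.8660)(-8) + (0.5000)(-9)]ᵀ
= [3.7940, -11.4280]ᵀ
Result: (3.7940, -11.4280)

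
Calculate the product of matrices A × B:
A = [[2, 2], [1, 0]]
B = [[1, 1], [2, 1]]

Matrix multiplication:
C[0][0] = 2×1 + 2×2 = 6
C[0][1] = 2×1 + 2×1 = 4
C[1][0] = 1×1 + 0×2 = 1
C[1][1] = 1×1 + 0×1 = 1
Result: [[6, 4], [1, 1]]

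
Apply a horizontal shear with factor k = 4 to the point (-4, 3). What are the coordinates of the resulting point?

Shear matrix for horizontal shear with factor k = 4:
[[1, 4], [0, 1]]
Result: (-4, 3) → (8, 3)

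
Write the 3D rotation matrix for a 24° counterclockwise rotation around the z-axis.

Rotation matrix for counterclockwise 24° around z-axis:
cos(24°) = 0.9135, sin(24°) = 0.4067
Result: [[0.9135, -0.4067, 0], [0.4067, 0.9135, 0], [0, 0, 1]]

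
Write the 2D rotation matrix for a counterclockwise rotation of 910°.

Rotation matrix formula: [[cos θ, -sin θ], [sin θ, cos θ]]
For θ = 910°:
cos(910°) = -0.9848
sin(910°) = -0.1736
Result: [[-0.9848, 0.1736], [-0.1736, -0.9848]]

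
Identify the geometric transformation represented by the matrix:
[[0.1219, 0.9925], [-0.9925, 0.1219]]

This matrix represents: rotation by 277° counterclockwise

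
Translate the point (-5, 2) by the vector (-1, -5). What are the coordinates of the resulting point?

Translation by (-1, -5) (homogeneous matrix [[1, 0, -1], [0, 1, -5], [0, 0, 1]]):
x' = -5 + -1 = -6
y' = 2 + -5 = -3
Result: (-6, -3)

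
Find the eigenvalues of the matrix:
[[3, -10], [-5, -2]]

Characteristic equation: det(A - λI) = 0
λ² - (trace)λ + (det) = 0
trace = 3 + -2 = 1, det = (3)(-2) - (-10)(-5) = -56
λ² - (1)λ + (-56) = 0
λ = (1 ± √((1)² - 4·(-56))) / 2 = (1 ± √225) / 2
Solving: λ = -7, 8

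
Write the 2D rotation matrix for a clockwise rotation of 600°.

Rotation matrix formula: [[cos θ, -sin θ], [sin θ, cos θ]]
A clockwise rotation by 600° is equivalent to a counterclockwise rotation by -600°.
For θ = -600°:
cos(-600°) = -1/2
sin(-600°) = √3/2
Result: [[-1/2, -√3/2], [√3/2, -1/2]]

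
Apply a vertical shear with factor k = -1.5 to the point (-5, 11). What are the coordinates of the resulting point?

Shear matrix for vertical shear with factor k = -1.5:
[[1, 0], [-1.50, 1]]
Result: (-5, 11) → (-5, 18.5)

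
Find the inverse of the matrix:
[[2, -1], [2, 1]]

For [[a,b],[c,d]], inverse = (1/det)·[[d,-b],[-c,a]]
det = (2)(1) - (-1)(2) = 2 - -2 = 4
Inverse = (1/4)·[[1, 1], [-2, 2]]
= [[1/4, 1/4], [-1/2, 1/2]]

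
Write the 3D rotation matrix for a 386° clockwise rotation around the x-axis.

Rotation matrix for clockwise 386° around x-axis:
A clockwise rotation by 386° is a counterclockwise rotation by -386°.
cos(-386°) = 0.8988, sin(-386°) = -0.4384
Result: [[1, 0, 0], [0, 0.8988, 0.4384], [0, -0.4384, 0.8988]]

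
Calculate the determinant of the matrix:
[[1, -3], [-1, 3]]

For a 2×2 matrix [[a, b], [c, d]], det = ad - bc
det = (1)(3) - (-3)(-1) = 3 - 3 = 0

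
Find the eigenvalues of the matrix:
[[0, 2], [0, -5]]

Characteristic equation: det(A - λI) = 0
λ² - (trace)λ + (det) = 0
trace = 0 + -5 = -5, det = (0)(-5) - (2)(0) = 0
λ² - (-5)λ + (0) = 0
λ = (-5 ± √((-5)² - 4·(0))) / 2 = (-5 ± √25) / 2
Solving: λ = -5, 0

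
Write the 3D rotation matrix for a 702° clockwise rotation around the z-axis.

Rotation matrix for clockwise 702° around z-axis:
A clockwise rotation by 702° is a counterclockwise rotation by -702°.
cos(-702°) = 0.9511, sin(-702°) = 0.3090
Result: [[0.9511, -0.3090, 0], [0.3090, 0.9511, 0], [0, 0, 1]]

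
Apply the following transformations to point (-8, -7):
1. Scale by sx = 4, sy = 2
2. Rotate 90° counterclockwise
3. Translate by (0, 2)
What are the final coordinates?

Step 1: Scale → (-32, -14)
Step 2: Rotate 90° → (14, -32)
Step 3: Translate → (14, -30)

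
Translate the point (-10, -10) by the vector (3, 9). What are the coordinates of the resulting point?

Translation by (3, 9) (homogeneous matrix [[1, 0, 3], [0, 1, 9], [0, 0, 1]]):
x' = -10 + 3 = -7
y' = -10 + 9 = -1
Result: (-7, -1)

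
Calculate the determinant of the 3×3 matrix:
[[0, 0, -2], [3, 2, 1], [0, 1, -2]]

Expansion along first row:
det = 0·det([[2,1],[1,-2]]) - 0·det([[3,1],[0,-2]]) + -2·det([[3,2],[0,1]])
    = 0·(2·-2 - 1·1) - 0·(3·-2 - 1·0) + -2·(3·1 - 2·0)
    = 0·-5 - 0·-6 + -2·3
    = 0 + 0 + -6 = -6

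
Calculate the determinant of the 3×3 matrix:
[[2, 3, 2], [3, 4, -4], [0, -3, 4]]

Expansion along first row:
det = 2·det([[4,-4],[-3,4]]) - 3·det([[3,-4],[0,4]]) + 2·det([[3,4],[0,-3]])
    = 2·(4·4 - -4·-3) - 3·(3·4 - -4·0) + 2·(3·-3 - 4·0)
    = 2·4 - 3·12 + 2·-9
    = 8 + -36 + -18 = -46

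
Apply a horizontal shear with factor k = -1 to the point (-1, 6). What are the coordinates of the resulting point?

Shear matrix for horizontal shear with factor k = -1:
[[1, -1], [0, 1]]
Result: (-1, 6) → (-7, 6)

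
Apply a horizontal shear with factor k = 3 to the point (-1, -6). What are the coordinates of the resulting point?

Shear matrix for horizontal shear with factor k = 3:
[[1, 3], [0, 1]]
Result: (-1, -6) → (-19, -6)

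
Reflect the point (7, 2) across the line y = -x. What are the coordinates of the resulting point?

Reflection across line y = -x: (7, 2) → (-2, -7)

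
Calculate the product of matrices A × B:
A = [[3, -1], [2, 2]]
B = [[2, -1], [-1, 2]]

Matrix multiplication:
C[0][0] = 3×2 + -1×-1 = 7
C[0][1] = 3×-1 + -1×2 = -5
C[1][0] = 2×2 + 2×-1 = 2
C[1][1] = 2×-1 + 2×2 = 2
Result: [[7, -5], [2, 2]]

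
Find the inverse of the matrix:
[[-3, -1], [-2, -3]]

For [[a,b],[c,d]], inverse = (1/det)·[[d,-b],[-c,a]]
det = (-3)(-3) - (-1)(-2) = 9 - 2 = 7
Inverse = (1/7)·[[-3, 1], [2, -3]]
= [[-3/7, 1/7], [2/7, -3/7]]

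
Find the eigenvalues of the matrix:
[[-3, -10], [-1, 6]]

Characteristic equation: det(A - λI) = 0
λ² - (trace)λ + (det) = 0
trace = -3 + 6 = 3, det = (-3)(6) - (-10)(-1) = -28
λ² - (3)λ + (-28) = 0
λ = (3 ± √((3)² - 4·(-28))) / 2 = (3 ± √121) / 2
Solving: λ = -4, 7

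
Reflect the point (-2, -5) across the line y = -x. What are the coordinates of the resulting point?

Reflection across line y = -x: (-2, -5) → (5, 2)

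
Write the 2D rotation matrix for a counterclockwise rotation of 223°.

Rotation matrix formula: [[cos θ, -sin θ], [sin θ, cos θ]]
For θ = 223°:
cos(223°) = -0.7314
sin(223°) = -0.6820
Result: [[-0.7314, 0.6820], [-0.6820, -0.7314]]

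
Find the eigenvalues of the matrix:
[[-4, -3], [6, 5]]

Characteristic equation: det(A - λI) = 0
λ² - (trace)λ + (det) = 0
trace = -4 + 5 = 1, det = (-4)(5) - (-3)(6) = -2
λ² - (1)λ + (-2) = 0
λ = (1 ± √((1)² - 4·(-2))) / 2 = (1 ± √9) / 2
Solving: λ = -1, 2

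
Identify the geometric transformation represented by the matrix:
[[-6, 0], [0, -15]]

This matrix represents: non-uniform scaling by sx = -6, sy = -15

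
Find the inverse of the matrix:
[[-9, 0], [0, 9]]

For [[a,b],[c,d]], inverse = (1/det)·[[d,-b],[-c,a]]
det = (-9)(9) - (0)(0) = -81 - 0 = -81
Inverse = (1/-81)·[[9, 0], [0, -9]]
= [[-1/9, 0], [0, 1/9]]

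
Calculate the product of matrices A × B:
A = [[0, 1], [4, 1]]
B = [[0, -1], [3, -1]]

Matrix multiplication:
C[0][0] = 0×0 + 1×3 = 3
C[0][1] = 0×-1 + 1×-1 = -1
C[1][0] = 4×0 + 1×3 = 3
C[1][1] = 4×-1 + 1×-1 = -5
Result: [[3, -1], [3, -5]]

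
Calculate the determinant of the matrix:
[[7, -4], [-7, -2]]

For a 2×2 matrix [[a, b], [c, d]], det = ad - bc
det = (7)(-2) - (-4)(-7) = -14 - 28 = -42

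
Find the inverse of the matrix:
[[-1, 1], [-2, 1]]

For [[a,b],[c,d]], inverse = (1/det)·[[d,-b],[-c,a]]
det = (-1)(1) - (1)(-2) = -1 - -2 = 1
Inverse = [[1, -1], [2, -1]]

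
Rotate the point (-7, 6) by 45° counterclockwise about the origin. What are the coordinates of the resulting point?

Rotation matrix for 45°: [[cos 45°, -sin 45°], [sin 45°, cos 45°]] ≈ [[0.707107, -0.707107], [0.707107, 0.707107]]
[[0.707107, -0.707107], [0.707107, 0.707107]] × [-7, 6]ᵀ ≈ [-9.1924, -0.7071]ᵀ
Result: (-9.1924, -0.7071)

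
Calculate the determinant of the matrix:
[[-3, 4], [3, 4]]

For a 2×2 matrix [[a, b], [c, d]], det = ad - bc
det = (-3)(4) - (4)(3) = -12 - 12 = -24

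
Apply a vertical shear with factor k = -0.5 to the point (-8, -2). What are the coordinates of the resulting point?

Shear matrix for vertical shear with factor k = -0.5:
[[1, 0], [-0.50, 1]]
Result: (-8, -2) → (-8, 2)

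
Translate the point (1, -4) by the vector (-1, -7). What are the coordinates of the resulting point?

Translation by (-1, -7) (homogeneous matrix [[1, 0, -1], [0, 1, -7], [0, 0, 1]]):
x' = 1 + -1 = 0
y' = -4 + -7 = -11
Result: (0, -11)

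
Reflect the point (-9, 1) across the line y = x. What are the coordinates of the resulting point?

Reflection across line y = x: (-9, 1) → (1, -9)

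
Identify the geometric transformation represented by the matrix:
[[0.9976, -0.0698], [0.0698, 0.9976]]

This matrix represents: rotation by 4° counterclockwise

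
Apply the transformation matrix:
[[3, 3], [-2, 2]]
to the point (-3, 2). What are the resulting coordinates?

Matrix multiplication:
[[3, 3], [-2, 2]] × [-3, 2]ᵀ
= [(3)(-3) + (3)(2), (-2)(-3) + (2)(2)]ᵀ
= [-3, 10]ᵀ
Result: (-3, 10)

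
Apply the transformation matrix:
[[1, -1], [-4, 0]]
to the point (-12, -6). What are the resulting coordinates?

Matrix multiplication:
[[1, -1], [-4, 0]] × [-12, -6]ᵀ
= [(1)(-12) + (-1)(-6), (-4)(-12) + (0)(-6)]ᵀ
= [-6, 48]ᵀ
Result: (-6, 48)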